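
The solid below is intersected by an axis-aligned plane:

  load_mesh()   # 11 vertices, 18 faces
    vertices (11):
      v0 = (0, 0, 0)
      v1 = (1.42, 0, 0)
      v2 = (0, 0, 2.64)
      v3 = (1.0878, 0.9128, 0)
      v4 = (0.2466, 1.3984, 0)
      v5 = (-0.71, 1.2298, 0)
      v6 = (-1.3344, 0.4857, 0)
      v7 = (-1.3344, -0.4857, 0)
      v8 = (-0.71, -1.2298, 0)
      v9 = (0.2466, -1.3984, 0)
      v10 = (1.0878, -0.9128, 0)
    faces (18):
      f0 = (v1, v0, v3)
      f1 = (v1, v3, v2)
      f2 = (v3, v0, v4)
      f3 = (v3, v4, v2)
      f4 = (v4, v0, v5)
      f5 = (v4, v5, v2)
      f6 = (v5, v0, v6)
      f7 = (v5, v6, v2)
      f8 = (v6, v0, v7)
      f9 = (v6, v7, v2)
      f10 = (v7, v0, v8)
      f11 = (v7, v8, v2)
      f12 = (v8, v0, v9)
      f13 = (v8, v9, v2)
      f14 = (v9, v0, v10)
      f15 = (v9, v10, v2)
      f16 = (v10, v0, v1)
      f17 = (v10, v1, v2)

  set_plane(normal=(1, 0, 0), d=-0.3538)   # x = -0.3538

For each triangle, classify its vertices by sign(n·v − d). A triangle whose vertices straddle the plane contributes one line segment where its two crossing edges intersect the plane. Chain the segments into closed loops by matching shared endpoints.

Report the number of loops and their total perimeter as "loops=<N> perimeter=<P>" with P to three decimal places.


loops=1 perimeter=7.386

Straddling triangles (10 of 18):
  (v4,v0,v5) [++-] → (-0.3538, 0.612821, 0)–(-0.3538, 1.29258, 0)  len=0.6798
  (v4,v5,v2) [+-+] → (-0.3538, 1.29258, 0)–(-0.3538, 0.612821, 1.32446)  len=1.4887
  (v5,v0,v6) [-+-] → (-0.3538, 0.612821, 0)–(-0.3538, 0.128777, 0)  len=0.4840
  (v5,v6,v2) [--+] → (-0.3538, 0.128777, 1.94004)–(-0.3538, 0.612821, 1.32446)  len=0.7831
  (v6,v0,v7) [-+-] → (-0.3538, 0.128777, 0)–(-0.3538, -0.128777, 0)  len=0.2576
  (v6,v7,v2) [--+] → (-0.3538, -0.128777, 1.94004)–(-0.3538, 0.128777, 1.94004)  len=0.2576
  (v7,v0,v8) [-+-] → (-0.3538, -0.128777, 0)–(-0.3538, -0.612821, 0)  len=0.4840
  (v7,v8,v2) [--+] → (-0.3538, -0.612821, 1.32446)–(-0.3538, -0.128777, 1.94004)  len=0.7831
  (v8,v0,v9) [-++] → (-0.3538, -0.612821, 0)–(-0.3538, -1.29258, 0)  len=0.6798
  (v8,v9,v2) [-++] → (-0.3538, -1.29258, 0)–(-0.3538, -0.612821, 1.32446)  len=1.4887

Chained into 1 loop(s):
  loop 1: 10 segments, perimeter = 7.3863
Total perimeter = 7.386


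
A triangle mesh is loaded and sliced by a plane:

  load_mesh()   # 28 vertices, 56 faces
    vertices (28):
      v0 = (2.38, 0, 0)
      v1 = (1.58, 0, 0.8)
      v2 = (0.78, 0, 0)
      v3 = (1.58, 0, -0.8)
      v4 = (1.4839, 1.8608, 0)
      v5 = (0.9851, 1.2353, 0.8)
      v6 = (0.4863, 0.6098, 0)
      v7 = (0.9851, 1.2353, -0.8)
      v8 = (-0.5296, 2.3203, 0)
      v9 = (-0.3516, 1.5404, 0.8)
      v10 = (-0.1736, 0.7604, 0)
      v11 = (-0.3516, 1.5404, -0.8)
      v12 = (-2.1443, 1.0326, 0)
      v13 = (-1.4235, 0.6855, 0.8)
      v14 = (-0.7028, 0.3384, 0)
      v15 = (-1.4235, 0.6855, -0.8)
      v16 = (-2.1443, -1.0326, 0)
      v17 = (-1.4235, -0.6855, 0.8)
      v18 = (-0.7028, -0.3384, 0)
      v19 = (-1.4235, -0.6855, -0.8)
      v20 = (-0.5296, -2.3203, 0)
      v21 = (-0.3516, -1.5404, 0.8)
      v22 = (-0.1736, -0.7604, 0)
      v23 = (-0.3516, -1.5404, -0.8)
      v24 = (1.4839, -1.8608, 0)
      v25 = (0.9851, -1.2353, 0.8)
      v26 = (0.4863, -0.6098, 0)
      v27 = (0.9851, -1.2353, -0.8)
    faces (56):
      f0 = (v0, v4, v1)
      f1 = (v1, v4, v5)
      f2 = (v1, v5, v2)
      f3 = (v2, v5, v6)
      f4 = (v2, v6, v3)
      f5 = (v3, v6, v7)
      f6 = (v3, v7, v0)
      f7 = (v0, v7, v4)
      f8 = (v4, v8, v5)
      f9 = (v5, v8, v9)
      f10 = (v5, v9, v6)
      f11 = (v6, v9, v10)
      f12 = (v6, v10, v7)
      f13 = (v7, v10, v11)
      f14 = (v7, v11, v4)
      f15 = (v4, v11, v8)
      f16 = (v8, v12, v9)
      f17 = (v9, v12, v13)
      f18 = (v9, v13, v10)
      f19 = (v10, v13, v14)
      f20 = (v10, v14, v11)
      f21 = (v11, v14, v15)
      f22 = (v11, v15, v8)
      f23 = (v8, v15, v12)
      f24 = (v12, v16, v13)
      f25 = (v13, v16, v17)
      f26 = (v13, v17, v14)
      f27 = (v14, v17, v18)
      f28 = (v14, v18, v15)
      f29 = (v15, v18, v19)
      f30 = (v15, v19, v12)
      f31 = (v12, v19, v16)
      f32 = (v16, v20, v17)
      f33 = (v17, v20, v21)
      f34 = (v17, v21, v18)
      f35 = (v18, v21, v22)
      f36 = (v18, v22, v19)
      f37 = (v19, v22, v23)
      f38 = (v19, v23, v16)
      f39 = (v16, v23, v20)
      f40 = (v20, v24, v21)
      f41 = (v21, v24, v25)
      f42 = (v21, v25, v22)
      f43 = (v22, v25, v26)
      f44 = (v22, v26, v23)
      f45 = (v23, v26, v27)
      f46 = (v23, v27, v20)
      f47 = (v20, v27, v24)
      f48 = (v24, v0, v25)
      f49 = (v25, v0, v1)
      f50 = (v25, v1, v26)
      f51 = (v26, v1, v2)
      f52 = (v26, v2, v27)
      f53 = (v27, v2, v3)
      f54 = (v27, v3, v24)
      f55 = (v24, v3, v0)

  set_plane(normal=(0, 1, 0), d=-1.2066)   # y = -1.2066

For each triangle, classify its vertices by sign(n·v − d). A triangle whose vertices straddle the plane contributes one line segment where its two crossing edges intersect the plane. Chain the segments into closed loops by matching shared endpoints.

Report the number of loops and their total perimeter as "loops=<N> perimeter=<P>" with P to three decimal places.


loops=1 perimeter=8.931

Straddling triangles (18 of 56):
  (v16,v20,v17) [+-+] → (-1.92611, -1.2066, 0)–(-1.13857, -1.2066, 0.544996)  len=0.9577
  (v17,v20,v21) [+--] → (-1.13857, -1.2066, 0.544996)–(-0.770129, -1.2066, 0.8)  len=0.4481
  (v17,v21,v18) [+-+] → (-0.770129, -1.2066, 0.8)–(-0.44913, -1.2066, 0.577837)  len=0.3904
  (v18,v21,v22) [+-+] → (-0.44913, -1.2066, 0.577837)–(-0.275425, -1.2066, 0.457641)  len=0.2112
  (v19,v22,v23) [++-] → (-0.275425, -1.2066, -0.457641)–(-0.770129, -1.2066, -0.8)  len=0.6016
  (v19,v23,v16) [+-+] → (-0.770129, -1.2066, -0.8)–(-1.53002, -1.2066, -0.274124)  len=0.9241
  (v16,v23,v20) [+--] → (-1.53002, -1.2066, -0.274124)–(-1.92611, -1.2066, 0)  len=0.4817
  (v21,v25,v22) [--+] → (0.915075, -1.2066, 0.751653)–(-0.275425, -1.2066, 0.457641)  len=1.2263
  (v22,v25,v26) [+-+] → (0.915075, -1.2066, 0.751653)–(0.962213, -1.2066, 0.763293)  len=0.0486
  (v22,v26,v23) [++-] → (-0.0510509, -1.2066, -0.513045)–(-0.275425, -1.2066, -0.457641)  len=0.2311
  (v23,v26,v27) [-+-] → (-0.0510509, -1.2066, -0.513045)–(0.962213, -1.2066, -0.763293)  len=1.0437
  (v24,v0,v25) [-+-] → (1.79894, -1.2066, 0)–(1.01751, -1.2066, 0.781413)  len=1.1051
  (v25,v0,v1) [-++] → (1.01751, -1.2066, 0.781413)–(0.998921, -1.2066, 0.8)  len=0.0263
  (v25,v1,v26) [-++] → (0.998921, -1.2066, 0.8)–(0.962213, -1.2066, 0.763293)  len=0.0519
  (v26,v2,v27) [++-] → (0.980335, -1.2066, -0.781413)–(0.962213, -1.2066, -0.763293)  len=0.0256
  (v27,v2,v3) [-++] → (0.980335, -1.2066, -0.781413)–(0.998921, -1.2066, -0.8)  len=0.0263
  (v27,v3,v24) [-+-] → (0.998921, -1.2066, -0.8)–(1.51769, -1.2066, -0.281255)  len=0.7336
  (v24,v3,v0) [-++] → (1.51769, -1.2066, -0.281255)–(1.79894, -1.2066, 0)  len=0.3978

Chained into 1 loop(s):
  loop 1: 18 segments, perimeter = 8.9311
Total perimeter = 8.931


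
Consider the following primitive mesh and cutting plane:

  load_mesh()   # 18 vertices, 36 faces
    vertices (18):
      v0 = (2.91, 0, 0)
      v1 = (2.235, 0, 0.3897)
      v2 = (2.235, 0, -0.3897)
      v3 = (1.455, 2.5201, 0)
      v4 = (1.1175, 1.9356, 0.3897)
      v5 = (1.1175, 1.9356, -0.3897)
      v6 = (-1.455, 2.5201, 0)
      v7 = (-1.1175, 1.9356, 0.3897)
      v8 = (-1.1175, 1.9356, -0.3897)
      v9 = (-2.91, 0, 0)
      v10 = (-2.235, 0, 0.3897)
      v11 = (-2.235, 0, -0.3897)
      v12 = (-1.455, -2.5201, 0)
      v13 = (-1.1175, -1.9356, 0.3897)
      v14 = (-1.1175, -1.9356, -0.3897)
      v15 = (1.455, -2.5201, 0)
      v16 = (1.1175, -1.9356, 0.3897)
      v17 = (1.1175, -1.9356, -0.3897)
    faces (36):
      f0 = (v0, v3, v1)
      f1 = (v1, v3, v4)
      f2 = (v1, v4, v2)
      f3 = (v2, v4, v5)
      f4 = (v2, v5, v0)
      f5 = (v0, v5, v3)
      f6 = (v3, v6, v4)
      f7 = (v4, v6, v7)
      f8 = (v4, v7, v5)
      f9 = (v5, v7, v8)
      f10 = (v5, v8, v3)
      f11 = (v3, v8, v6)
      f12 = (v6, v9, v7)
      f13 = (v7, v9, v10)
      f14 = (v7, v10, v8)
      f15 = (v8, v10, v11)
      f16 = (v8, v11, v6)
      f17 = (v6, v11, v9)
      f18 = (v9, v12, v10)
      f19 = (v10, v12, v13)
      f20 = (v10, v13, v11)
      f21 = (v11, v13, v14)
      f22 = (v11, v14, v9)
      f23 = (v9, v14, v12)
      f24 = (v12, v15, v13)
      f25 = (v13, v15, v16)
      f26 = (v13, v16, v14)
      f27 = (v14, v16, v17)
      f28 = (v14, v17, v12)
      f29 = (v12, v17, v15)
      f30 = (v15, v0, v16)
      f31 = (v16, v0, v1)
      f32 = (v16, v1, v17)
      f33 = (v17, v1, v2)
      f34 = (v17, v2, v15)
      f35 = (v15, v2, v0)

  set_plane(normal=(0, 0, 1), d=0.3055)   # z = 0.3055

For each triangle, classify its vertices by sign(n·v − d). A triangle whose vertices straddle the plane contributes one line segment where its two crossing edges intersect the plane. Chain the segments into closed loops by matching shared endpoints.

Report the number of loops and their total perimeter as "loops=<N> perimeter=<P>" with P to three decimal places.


Straddling triangles (24 of 36):
  (v0,v3,v1) [--+] → (2.06647, 0.544502, 0.3055)–(2.38084, 0, 0.3055)  len=0.6287
  (v1,v3,v4) [+-+] → (2.06647, 0.544502, 0.3055)–(1.19042, 2.06189, 0.3055)  len=1.7521
  (v1,v4,v2) [++-] → (1.23823, 1.72649, 0.3055)–(2.235, 0, 0.3055)  len=1.9936
  (v2,v4,v5) [-+-] → (1.23823, 1.72649, 0.3055)–(1.1175, 1.9356, 0.3055)  len=0.2415
  (v3,v6,v4) [--+] → (0.561676, 2.06189, 0.3055)–(1.19042, 2.06189, 0.3055)  len=0.6287
  (v4,v6,v7) [+-+] → (0.561676, 2.06189, 0.3055)–(-1.19042, 2.06189, 0.3055)  len=1.7521
  (v4,v7,v5) [++-] → (-0.876049, 1.9356, 0.3055)–(1.1175, 1.9356, 0.3055)  len=1.9935
  (v5,v7,v8) [-+-] → (-0.876049, 1.9356, 0.3055)–(-1.1175, 1.9356, 0.3055)  len=0.2415
  (v6,v9,v7) [--+] → (-1.50479, 1.51739, 0.3055)–(-1.19042, 2.06189, 0.3055)  len=0.6287
  (v7,v9,v10) [+-+] → (-1.50479, 1.51739, 0.3055)–(-2.38084, 0, 0.3055)  len=1.7521
  (v7,v10,v8) [++-] → (-2.11427, 0.209106, 0.3055)–(-1.1175, 1.9356, 0.3055)  len=1.9936
  (v8,v10,v11) [-+-] → (-2.11427, 0.209106, 0.3055)–(-2.235, 0, 0.3055)  len=0.2415
  (v9,v12,v10) [--+] → (-2.06647, -0.544502, 0.3055)–(-2.38084, 0, 0.3055)  len=0.6287
  (v10,v12,v13) [+-+] → (-2.06647, -0.544502, 0.3055)–(-1.19042, -2.06189, 0.3055)  len=1.7521
  (v10,v13,v11) [++-] → (-1.23823, -1.72649, 0.3055)–(-2.235, 0, 0.3055)  len=1.9936
  (v11,v13,v14) [-+-] → (-1.23823, -1.72649, 0.3055)–(-1.1175, -1.9356, 0.3055)  len=0.2415
  (v12,v15,v13) [--+] → (-0.561676, -2.06189, 0.3055)–(-1.19042, -2.06189, 0.3055)  len=0.6287
  (v13,v15,v16) [+-+] → (-0.561676, -2.06189, 0.3055)–(1.19042, -2.06189, 0.3055)  len=1.7521
  (v13,v16,v14) [++-] → (0.876049, -1.9356, 0.3055)–(-1.1175, -1.9356, 0.3055)  len=1.9935
  (v14,v16,v17) [-+-] → (0.876049, -1.9356, 0.3055)–(1.1175, -1.9356, 0.3055)  len=0.2415
  (v15,v0,v16) [--+] → (1.50479, -1.51739, 0.3055)–(1.19042, -2.06189, 0.3055)  len=0.6287
  (v16,v0,v1) [+-+] → (1.50479, -1.51739, 0.3055)–(2.38084, 0, 0.3055)  len=1.7521
  (v16,v1,v17) [++-] → (2.11427, -0.209106, 0.3055)–(1.1175, -1.9356, 0.3055)  len=1.9936
  (v17,v1,v2) [-+-] → (2.11427, -0.209106, 0.3055)–(2.235, 0, 0.3055)  len=0.2415

Chained into 2 loop(s):
  loop 1: 12 segments, perimeter = 14.2851
  loop 2: 12 segments, perimeter = 13.4101
Total perimeter = 27.695

loops=2 perimeter=27.695


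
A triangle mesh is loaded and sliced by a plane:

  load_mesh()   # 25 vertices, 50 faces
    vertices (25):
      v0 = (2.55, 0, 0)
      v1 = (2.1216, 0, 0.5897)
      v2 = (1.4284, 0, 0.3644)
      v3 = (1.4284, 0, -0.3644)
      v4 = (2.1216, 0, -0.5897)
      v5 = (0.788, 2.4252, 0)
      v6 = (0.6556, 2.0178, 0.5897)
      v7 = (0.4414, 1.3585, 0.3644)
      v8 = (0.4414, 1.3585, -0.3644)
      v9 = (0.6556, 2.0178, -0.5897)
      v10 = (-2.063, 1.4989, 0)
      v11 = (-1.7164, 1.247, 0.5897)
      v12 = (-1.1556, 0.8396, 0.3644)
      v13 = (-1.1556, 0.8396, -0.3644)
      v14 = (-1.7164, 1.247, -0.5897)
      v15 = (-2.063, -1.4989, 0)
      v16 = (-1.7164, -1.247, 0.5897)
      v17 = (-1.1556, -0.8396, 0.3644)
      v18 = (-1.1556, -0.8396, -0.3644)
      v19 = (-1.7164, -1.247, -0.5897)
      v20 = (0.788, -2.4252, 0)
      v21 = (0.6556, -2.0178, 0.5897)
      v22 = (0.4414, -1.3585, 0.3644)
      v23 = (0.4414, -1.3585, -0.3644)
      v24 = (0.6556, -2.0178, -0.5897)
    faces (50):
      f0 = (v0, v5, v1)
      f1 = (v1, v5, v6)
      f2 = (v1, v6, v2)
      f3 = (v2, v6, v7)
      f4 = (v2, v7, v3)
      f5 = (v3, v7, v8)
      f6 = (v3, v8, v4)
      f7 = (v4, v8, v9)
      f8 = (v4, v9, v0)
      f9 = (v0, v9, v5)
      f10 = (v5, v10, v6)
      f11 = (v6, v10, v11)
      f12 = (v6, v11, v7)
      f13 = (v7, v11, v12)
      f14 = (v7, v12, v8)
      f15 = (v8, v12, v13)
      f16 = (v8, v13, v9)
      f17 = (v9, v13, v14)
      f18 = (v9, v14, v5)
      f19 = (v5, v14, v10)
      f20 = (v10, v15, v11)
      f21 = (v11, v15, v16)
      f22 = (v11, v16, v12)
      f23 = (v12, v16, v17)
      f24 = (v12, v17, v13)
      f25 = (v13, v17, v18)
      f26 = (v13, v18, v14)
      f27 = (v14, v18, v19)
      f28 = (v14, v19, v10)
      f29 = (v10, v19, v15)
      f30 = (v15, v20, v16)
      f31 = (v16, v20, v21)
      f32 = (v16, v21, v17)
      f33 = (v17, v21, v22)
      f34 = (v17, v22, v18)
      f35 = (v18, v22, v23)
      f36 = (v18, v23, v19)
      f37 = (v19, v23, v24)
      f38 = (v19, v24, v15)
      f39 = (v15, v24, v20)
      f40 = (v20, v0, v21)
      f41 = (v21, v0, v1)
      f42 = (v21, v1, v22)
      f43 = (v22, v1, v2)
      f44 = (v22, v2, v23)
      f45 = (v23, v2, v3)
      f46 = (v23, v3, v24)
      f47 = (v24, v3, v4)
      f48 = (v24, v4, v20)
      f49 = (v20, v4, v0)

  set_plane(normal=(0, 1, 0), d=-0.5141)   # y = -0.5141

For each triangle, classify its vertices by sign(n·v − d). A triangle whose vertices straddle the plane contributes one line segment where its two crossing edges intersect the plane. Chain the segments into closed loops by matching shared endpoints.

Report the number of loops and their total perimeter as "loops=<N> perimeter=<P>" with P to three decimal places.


loops=2 perimeter=6.950

Straddling triangles (20 of 50):
  (v10,v15,v11) [+-+] → (-2.063, -0.5141, 0)–(-1.93869, -0.5141, 0.211492)  len=0.2453
  (v11,v15,v16) [+--] → (-1.93869, -0.5141, 0.211492)–(-1.7164, -0.5141, 0.5897)  len=0.4387
  (v11,v16,v12) [+-+] → (-1.7164, -0.5141, 0.5897)–(-1.51942, -0.5141, 0.510565)  len=0.2123
  (v12,v16,v17) [+--] → (-1.51942, -0.5141, 0.510565)–(-1.1556, -0.5141, 0.3644)  len=0.3921
  (v12,v17,v13) [+-+] → (-1.1556, -0.5141, 0.3644)–(-1.1556, -0.5141, 0.223128)  len=0.1413
  (v13,v17,v18) [+--] → (-1.1556, -0.5141, 0.223128)–(-1.1556, -0.5141, -0.3644)  len=0.5875
  (v13,v18,v14) [+-+] → (-1.1556, -0.5141, -0.3644)–(-1.24308, -0.5141, -0.399546)  len=0.0943
  (v14,v18,v19) [+--] → (-1.24308, -0.5141, -0.399546)–(-1.7164, -0.5141, -0.5897)  len=0.5101
  (v14,v19,v10) [+-+] → (-1.7164, -0.5141, -0.5897)–(-1.80891, -0.5141, -0.432305)  len=0.1826
  (v10,v19,v15) [+--] → (-1.80891, -0.5141, -0.432305)–(-2.063, -0.5141, 0)  len=0.5014
  (v20,v0,v21) [-+-] → (2.17649, -0.5141, 0)–(2.06734, -0.5141, 0.150245)  len=0.1857
  (v21,v0,v1) [-++] → (2.06734, -0.5141, 0.150245)–(1.74809, -0.5141, 0.5897)  len=0.5432
  (v21,v1,v22) [-+-] → (1.74809, -0.5141, 0.5897)–(1.48576, -0.5141, 0.504439)  len=0.2758
  (v22,v1,v2) [-++] → (1.48576, -0.5141, 0.504439)–(1.05489, -0.5141, 0.3644)  len=0.4531
  (v22,v2,v23) [-+-] → (1.05489, -0.5141, 0.3644)–(1.05489, -0.5141, 0.0885987)  len=0.2758
  (v23,v2,v3) [-++] → (1.05489, -0.5141, 0.0885987)–(1.05489, -0.5141, -0.3644)  len=0.4530
  (v23,v3,v24) [-+-] → (1.05489, -0.5141, -0.3644)–(1.2315, -0.5141, -0.421802)  len=0.1857
  (v24,v3,v4) [-++] → (1.2315, -0.5141, -0.421802)–(1.74809, -0.5141, -0.5897)  len=0.5432
  (v24,v4,v20) [-+-] → (1.74809, -0.5141, -0.5897)–(1.8389, -0.5141, -0.464694)  len=0.1545
  (v20,v4,v0) [-++] → (1.8389, -0.5141, -0.464694)–(2.17649, -0.5141, 0)  len=0.5744

Chained into 2 loop(s):
  loop 1: 10 segments, perimeter = 3.3056
  loop 2: 10 segments, perimeter = 3.6444
Total perimeter = 6.950


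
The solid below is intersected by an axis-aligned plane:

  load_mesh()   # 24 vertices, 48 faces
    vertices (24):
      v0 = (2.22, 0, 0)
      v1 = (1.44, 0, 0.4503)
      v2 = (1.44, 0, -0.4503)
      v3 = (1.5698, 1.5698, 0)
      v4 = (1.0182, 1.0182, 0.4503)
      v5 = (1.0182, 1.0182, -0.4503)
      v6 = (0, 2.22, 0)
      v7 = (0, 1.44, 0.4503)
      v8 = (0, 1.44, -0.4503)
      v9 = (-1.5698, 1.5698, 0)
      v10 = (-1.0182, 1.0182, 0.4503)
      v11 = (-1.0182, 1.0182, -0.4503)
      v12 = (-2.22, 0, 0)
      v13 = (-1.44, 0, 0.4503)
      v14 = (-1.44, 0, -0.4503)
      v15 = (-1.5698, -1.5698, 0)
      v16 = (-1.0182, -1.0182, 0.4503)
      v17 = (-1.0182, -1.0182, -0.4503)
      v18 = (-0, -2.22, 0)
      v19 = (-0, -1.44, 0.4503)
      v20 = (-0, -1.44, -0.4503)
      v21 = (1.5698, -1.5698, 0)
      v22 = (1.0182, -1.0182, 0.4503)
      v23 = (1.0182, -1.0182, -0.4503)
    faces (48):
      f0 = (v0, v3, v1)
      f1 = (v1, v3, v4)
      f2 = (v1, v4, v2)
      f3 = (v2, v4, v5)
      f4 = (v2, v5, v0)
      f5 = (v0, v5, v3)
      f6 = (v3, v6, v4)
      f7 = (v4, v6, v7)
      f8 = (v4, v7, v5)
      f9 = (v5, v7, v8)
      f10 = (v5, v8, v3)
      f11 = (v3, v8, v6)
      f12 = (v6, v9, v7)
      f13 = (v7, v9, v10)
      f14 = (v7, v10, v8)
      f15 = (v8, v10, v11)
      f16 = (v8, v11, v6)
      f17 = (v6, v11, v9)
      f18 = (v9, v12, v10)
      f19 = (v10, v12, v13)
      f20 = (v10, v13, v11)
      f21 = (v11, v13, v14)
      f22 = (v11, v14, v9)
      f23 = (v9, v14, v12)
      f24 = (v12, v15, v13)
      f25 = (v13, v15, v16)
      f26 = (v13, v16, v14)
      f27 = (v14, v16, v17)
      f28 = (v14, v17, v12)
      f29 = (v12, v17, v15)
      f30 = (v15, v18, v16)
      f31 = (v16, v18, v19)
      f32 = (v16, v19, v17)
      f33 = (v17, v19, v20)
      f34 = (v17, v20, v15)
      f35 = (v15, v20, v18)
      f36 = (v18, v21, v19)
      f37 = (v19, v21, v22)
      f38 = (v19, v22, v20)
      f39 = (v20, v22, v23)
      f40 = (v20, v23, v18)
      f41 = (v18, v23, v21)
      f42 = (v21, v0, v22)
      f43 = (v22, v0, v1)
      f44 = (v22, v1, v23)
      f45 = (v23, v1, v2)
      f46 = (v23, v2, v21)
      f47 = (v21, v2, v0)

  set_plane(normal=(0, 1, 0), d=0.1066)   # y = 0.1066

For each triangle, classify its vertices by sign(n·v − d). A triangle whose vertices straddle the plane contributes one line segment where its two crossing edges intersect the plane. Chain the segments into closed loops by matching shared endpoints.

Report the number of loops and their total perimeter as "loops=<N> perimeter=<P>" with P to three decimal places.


loops=2 perimeter=5.404

Straddling triangles (12 of 48):
  (v0,v3,v1) [-+-] → (2.17585, 0.1066, 0)–(1.44881, 0.1066, 0.419722)  len=0.8395
  (v1,v3,v4) [-++] → (1.44881, 0.1066, 0.419722)–(1.39584, 0.1066, 0.4503)  len=0.0612
  (v1,v4,v2) [-+-] → (1.39584, 0.1066, 0.4503)–(1.39584, 0.1066, -0.356012)  len=0.8063
  (v2,v4,v5) [-++] → (1.39584, 0.1066, -0.356012)–(1.39584, 0.1066, -0.4503)  len=0.0943
  (v2,v5,v0) [-+-] → (1.39584, 0.1066, -0.4503)–(2.09418, 0.1066, -0.047144)  len=0.8064
  (v0,v5,v3) [-++] → (2.09418, 0.1066, -0.047144)–(2.17585, 0.1066, 0)  len=0.0943
  (v9,v12,v10) [+-+] → (-2.17585, 0.1066, 0)–(-2.09418, 0.1066, 0.047144)  len=0.0943
  (v10,v12,v13) [+--] → (-2.09418, 0.1066, 0.047144)–(-1.39584, 0.1066, 0.4503)  len=0.8064
  (v10,v13,v11) [+-+] → (-1.39584, 0.1066, 0.4503)–(-1.39584, 0.1066, 0.356012)  len=0.0943
  (v11,v13,v14) [+--] → (-1.39584, 0.1066, 0.356012)–(-1.39584, 0.1066, -0.4503)  len=0.8063
  (v11,v14,v9) [+-+] → (-1.39584, 0.1066, -0.4503)–(-1.44881, 0.1066, -0.419722)  len=0.0612
  (v9,v14,v12) [+--] → (-1.44881, 0.1066, -0.419722)–(-2.17585, 0.1066, 0)  len=0.8395

Chained into 2 loop(s):
  loop 1: 6 segments, perimeter = 2.7019
  loop 2: 6 segments, perimeter = 2.7019
Total perimeter = 5.404


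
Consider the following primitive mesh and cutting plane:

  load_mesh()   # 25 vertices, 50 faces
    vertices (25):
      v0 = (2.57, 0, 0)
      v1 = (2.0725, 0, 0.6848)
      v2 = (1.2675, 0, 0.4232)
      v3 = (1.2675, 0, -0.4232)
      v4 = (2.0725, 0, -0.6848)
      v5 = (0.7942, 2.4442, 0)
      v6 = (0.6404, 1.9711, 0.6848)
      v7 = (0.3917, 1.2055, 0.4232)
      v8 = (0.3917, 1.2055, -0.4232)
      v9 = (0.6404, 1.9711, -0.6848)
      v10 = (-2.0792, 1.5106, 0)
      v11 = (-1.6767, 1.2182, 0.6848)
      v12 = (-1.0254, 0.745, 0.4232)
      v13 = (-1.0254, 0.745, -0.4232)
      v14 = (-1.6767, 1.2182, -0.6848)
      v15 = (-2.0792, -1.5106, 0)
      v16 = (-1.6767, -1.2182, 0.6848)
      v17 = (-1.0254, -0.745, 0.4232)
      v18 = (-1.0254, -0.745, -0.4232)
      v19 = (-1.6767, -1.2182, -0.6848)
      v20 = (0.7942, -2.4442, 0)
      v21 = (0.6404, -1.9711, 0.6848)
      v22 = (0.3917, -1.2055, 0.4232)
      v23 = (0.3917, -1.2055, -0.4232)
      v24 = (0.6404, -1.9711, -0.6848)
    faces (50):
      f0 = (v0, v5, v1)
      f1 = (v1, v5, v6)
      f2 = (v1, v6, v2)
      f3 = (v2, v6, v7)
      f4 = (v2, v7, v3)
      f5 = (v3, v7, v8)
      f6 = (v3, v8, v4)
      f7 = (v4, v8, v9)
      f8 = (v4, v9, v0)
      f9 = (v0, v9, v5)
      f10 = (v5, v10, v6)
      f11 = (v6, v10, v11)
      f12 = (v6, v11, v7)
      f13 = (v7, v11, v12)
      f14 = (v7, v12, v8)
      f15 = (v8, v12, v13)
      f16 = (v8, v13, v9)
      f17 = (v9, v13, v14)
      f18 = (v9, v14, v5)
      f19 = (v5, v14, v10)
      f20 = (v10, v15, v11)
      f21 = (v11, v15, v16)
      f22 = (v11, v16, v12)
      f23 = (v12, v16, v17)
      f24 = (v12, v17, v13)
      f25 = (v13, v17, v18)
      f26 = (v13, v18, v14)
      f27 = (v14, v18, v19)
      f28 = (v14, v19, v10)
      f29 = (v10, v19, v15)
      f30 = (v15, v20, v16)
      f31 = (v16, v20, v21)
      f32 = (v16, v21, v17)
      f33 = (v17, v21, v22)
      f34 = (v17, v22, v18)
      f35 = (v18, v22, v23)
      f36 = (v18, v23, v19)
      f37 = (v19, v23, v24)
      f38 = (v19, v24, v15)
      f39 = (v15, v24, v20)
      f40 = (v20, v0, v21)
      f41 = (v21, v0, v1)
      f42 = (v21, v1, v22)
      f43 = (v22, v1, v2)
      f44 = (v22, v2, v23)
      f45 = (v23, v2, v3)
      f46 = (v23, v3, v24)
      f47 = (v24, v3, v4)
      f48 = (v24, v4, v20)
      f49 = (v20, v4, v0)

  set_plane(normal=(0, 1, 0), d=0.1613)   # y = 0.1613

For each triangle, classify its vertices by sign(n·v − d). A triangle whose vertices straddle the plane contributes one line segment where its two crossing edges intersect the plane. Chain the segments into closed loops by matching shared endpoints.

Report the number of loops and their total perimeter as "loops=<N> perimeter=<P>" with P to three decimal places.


loops=2 perimeter=8.071

Straddling triangles (20 of 50):
  (v0,v5,v1) [-+-] → (2.45281, 0.1613, 0)–(1.98814, 0.1613, 0.639608)  len=0.7906
  (v1,v5,v6) [-++] → (1.98814, 0.1613, 0.639608)–(1.95531, 0.1613, 0.6848)  len=0.0559
  (v1,v6,v2) [-+-] → (1.95531, 0.1613, 0.6848)–(1.21618, 0.1613, 0.444607)  len=0.7772
  (v2,v6,v7) [-++] → (1.21618, 0.1613, 0.444607)–(1.15031, 0.1613, 0.4232)  len=0.0693
  (v2,v7,v3) [-+-] → (1.15031, 0.1613, 0.4232)–(1.15031, 0.1613, -0.309949)  len=0.7331
  (v3,v7,v8) [-++] → (1.15031, 0.1613, -0.309949)–(1.15031, 0.1613, -0.4232)  len=0.1133
  (v3,v8,v4) [-+-] → (1.15031, 0.1613, -0.4232)–(1.8476, 0.1613, -0.649797)  len=0.7332
  (v4,v8,v9) [-++] → (1.8476, 0.1613, -0.649797)–(1.95531, 0.1613, -0.6848)  len=0.1132
  (v4,v9,v0) [-+-] → (1.95531, 0.1613, -0.6848)–(2.4121, 0.1613, -0.0560389)  len=0.7772
  (v0,v9,v5) [-++] → (2.4121, 0.1613, -0.0560389)–(2.45281, 0.1613, 0)  len=0.0693
  (v10,v15,v11) [+-+] → (-2.0792, 0.1613, 0)–(-1.83259, 0.1613, 0.419568)  len=0.4867
  (v11,v15,v16) [+--] → (-1.83259, 0.1613, 0.419568)–(-1.6767, 0.1613, 0.6848)  len=0.3077
  (v11,v16,v12) [+-+] → (-1.6767, 0.1613, 0.6848)–(-1.21904, 0.1613, 0.500979)  len=0.4932
  (v12,v16,v17) [+--] → (-1.21904, 0.1613, 0.500979)–(-1.0254, 0.1613, 0.4232)  len=0.2087
  (v12,v17,v13) [+-+] → (-1.0254, 0.1613, 0.4232)–(-1.0254, 0.1613, -0.0916271)  len=0.5148
  (v13,v17,v18) [+--] → (-1.0254, 0.1613, -0.0916271)–(-1.0254, 0.1613, -0.4232)  len=0.3316
  (v13,v18,v14) [+-+] → (-1.0254, 0.1613, -0.4232)–(-1.32607, 0.1613, -0.543966)  len=0.3240
  (v14,v18,v19) [+--] → (-1.32607, 0.1613, -0.543966)–(-1.6767, 0.1613, -0.6848)  len=0.3779
  (v14,v19,v10) [+-+] → (-1.6767, 0.1613, -0.6848)–(-1.88018, 0.1613, -0.338611)  len=0.4016
  (v10,v19,v15) [+--] → (-1.88018, 0.1613, -0.338611)–(-2.0792, 0.1613, 0)  len=0.3928

Chained into 2 loop(s):
  loop 1: 10 segments, perimeter = 4.2321
  loop 2: 10 segments, perimeter = 3.8388
Total perimeter = 8.071


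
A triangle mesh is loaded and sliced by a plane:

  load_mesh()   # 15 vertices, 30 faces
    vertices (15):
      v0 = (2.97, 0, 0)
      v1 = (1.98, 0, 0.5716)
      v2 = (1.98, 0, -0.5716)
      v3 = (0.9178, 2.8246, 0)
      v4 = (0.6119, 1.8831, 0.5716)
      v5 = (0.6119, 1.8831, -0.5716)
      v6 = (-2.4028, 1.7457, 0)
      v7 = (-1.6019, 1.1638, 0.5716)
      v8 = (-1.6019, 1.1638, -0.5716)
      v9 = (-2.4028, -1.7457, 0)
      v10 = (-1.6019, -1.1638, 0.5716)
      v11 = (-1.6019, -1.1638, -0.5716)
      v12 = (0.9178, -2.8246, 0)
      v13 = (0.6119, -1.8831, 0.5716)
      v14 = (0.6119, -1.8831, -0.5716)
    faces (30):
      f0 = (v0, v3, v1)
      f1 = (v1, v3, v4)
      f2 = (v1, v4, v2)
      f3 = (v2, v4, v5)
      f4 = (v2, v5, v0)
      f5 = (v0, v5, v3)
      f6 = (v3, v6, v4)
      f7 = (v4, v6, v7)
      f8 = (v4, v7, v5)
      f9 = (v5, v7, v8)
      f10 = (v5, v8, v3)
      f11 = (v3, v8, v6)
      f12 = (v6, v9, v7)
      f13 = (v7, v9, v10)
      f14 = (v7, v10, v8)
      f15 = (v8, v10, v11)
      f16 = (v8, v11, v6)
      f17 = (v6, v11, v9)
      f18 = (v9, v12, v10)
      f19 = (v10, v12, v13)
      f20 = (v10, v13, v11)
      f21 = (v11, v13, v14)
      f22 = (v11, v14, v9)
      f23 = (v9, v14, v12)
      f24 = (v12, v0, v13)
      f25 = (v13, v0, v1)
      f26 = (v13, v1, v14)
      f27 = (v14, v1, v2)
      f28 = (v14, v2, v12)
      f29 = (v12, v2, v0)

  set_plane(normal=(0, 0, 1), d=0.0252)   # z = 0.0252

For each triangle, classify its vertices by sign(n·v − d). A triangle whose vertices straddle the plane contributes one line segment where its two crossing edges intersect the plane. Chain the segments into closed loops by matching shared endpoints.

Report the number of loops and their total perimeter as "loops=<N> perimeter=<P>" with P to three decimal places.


loops=2 perimeter=28.839

Straddling triangles (20 of 30):
  (v0,v3,v1) [--+] → (0.964629, 2.70007, 0.0252)–(2.92635, 0, 0.0252)  len=3.3375
  (v1,v3,v4) [+-+] → (0.964629, 2.70007, 0.0252)–(0.904314, 2.78309, 0.0252)  len=0.1026
  (v1,v4,v2) [++-] → (1.26579, 0.98306, 0.0252)–(1.98, 0, 0.0252)  len=1.2151
  (v2,v4,v5) [-+-] → (1.26579, 0.98306, 0.0252)–(0.6119, 1.8831, 0.0252)  len=1.1125
  (v3,v6,v4) [--+] → (-2.26989, 1.75176, 0.0252)–(0.904314, 2.78309, 0.0252)  len=3.3375
  (v4,v6,v7) [+-+] → (-2.26989, 1.75176, 0.0252)–(-2.36749, 1.72005, 0.0252)  len=0.1026
  (v4,v7,v5) [++-] → (-0.5438, 1.50759, 0.0252)–(0.6119, 1.8831, 0.0252)  len=1.2152
  (v5,v7,v8) [-+-] → (-0.5438, 1.50759, 0.0252)–(-1.6019, 1.1638, 0.0252)  len=1.1126
  (v6,v9,v7) [--+] → (-2.36749, -1.61743, 0.0252)–(-2.36749, 1.72005, 0.0252)  len=3.3375
  (v7,v9,v10) [+-+] → (-2.36749, -1.61743, 0.0252)–(-2.36749, -1.72005, 0.0252)  len=0.1026
  (v7,v10,v8) [++-] → (-1.6019, -0.0513082, 0.0252)–(-1.6019, 1.1638, 0.0252)  len=1.2151
  (v8,v10,v11) [-+-] → (-1.6019, -0.0513082, 0.0252)–(-1.6019, -1.1638, 0.0252)  len=1.1125
  (v9,v12,v10) [--+] → (0.806715, -2.75138, 0.0252)–(-2.36749, -1.72005, 0.0252)  len=3.3375
  (v10,v12,v13) [+-+] → (0.806715, -2.75138, 0.0252)–(0.904314, -2.78309, 0.0252)  len=0.1026
  (v10,v13,v11) [++-] → (-0.4462, -1.53931, 0.0252)–(-1.6019, -1.1638, 0.0252)  len=1.2152
  (v11,v13,v14) [-+-] → (-0.4462, -1.53931, 0.0252)–(0.6119, -1.8831, 0.0252)  len=1.1126
  (v12,v0,v13) [--+] → (2.86604, -0.0830198, 0.0252)–(0.904314, -2.78309, 0.0252)  len=3.3375
  (v13,v0,v1) [+-+] → (2.86604, -0.0830198, 0.0252)–(2.92635, 0, 0.0252)  len=0.1026
  (v13,v1,v14) [++-] → (1.32611, -0.90004, 0.0252)–(0.6119, -1.8831, 0.0252)  len=1.2151
  (v14,v1,v2) [-+-] → (1.32611, -0.90004, 0.0252)–(1.98, 0, 0.0252)  len=1.1125

Chained into 2 loop(s):
  loop 1: 10 segments, perimeter = 17.2006
  loop 2: 10 segments, perimeter = 11.6383
Total perimeter = 28.839


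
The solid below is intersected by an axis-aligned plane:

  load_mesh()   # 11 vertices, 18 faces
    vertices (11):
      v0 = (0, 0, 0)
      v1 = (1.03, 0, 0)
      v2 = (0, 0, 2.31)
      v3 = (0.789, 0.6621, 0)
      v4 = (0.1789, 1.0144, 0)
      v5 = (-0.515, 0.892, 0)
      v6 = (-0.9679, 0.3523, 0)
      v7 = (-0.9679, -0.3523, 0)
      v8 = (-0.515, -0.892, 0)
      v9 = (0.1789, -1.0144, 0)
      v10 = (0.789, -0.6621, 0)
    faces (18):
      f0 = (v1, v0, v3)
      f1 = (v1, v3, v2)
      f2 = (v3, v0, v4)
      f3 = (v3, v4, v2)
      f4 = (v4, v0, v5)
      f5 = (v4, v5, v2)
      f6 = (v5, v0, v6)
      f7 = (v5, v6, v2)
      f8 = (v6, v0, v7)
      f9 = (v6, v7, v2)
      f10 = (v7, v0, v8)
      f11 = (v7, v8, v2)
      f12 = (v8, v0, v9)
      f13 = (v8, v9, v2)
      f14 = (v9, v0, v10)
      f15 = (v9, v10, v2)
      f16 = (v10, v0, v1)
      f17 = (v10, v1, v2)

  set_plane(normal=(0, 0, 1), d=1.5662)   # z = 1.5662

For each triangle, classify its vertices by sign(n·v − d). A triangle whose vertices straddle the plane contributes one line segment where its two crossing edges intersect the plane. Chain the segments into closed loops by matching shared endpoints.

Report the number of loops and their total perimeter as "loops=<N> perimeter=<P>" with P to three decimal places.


Straddling triangles (9 of 18):
  (v1,v3,v2) [--+] → (0.254051, 0.21319, 1.5662)–(0.331651, 0, 1.5662)  len=0.2269
  (v3,v4,v2) [--+] → (0.0576043, 0.326628, 1.5662)–(0.254051, 0.21319, 1.5662)  len=0.2268
  (v4,v5,v2) [--+] → (-0.165826, 0.287216, 1.5662)–(0.0576043, 0.326628, 1.5662)  len=0.2269
  (v5,v6,v2) [--+] → (-0.311655, 0.113438, 1.5662)–(-0.165826, 0.287216, 1.5662)  len=0.2269
  (v6,v7,v2) [--+] → (-0.311655, -0.113438, 1.5662)–(-0.311655, 0.113438, 1.5662)  len=0.2269
  (v7,v8,v2) [--+] → (-0.165826, -0.287216, 1.5662)–(-0.311655, -0.113438, 1.5662)  len=0.2269
  (v8,v9,v2) [--+] → (0.0576043, -0.326628, 1.5662)–(-0.165826, -0.287216, 1.5662)  len=0.2269
  (v9,v10,v2) [--+] → (0.254051, -0.21319, 1.5662)–(0.0576043, -0.326628, 1.5662)  len=0.2268
  (v10,v1,v2) [--+] → (0.331651, 0, 1.5662)–(0.254051, -0.21319, 1.5662)  len=0.2269

Chained into 1 loop(s):
  loop 1: 9 segments, perimeter = 2.0418
Total perimeter = 2.042

loops=1 perimeter=2.042


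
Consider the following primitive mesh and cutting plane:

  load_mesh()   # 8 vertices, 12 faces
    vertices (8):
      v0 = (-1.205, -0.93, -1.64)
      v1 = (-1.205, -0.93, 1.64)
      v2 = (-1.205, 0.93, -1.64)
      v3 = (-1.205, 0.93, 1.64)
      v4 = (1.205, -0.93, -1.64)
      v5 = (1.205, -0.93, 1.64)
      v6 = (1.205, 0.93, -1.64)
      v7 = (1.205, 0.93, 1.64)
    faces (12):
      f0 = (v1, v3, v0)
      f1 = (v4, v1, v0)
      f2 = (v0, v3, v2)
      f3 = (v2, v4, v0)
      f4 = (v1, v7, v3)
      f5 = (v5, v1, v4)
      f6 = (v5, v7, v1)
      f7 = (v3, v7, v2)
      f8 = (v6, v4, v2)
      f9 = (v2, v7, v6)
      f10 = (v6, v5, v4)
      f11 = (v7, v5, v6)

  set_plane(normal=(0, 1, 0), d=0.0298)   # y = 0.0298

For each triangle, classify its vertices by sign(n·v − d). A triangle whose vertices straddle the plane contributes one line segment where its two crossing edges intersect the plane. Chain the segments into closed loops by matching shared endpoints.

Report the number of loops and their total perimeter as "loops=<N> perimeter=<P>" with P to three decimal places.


Straddling triangles (8 of 12):
  (v1,v3,v0) [-+-] → (-1.205, 0.0298, 1.64)–(-1.205, 0.0298, 0.0525505)  len=1.5874
  (v0,v3,v2) [-++] → (-1.205, 0.0298, 0.0525505)–(-1.205, 0.0298, -1.64)  len=1.6926
  (v2,v4,v0) [+--] → (-0.0386118, 0.0298, -1.64)–(-1.205, 0.0298, -1.64)  len=1.1664
  (v1,v7,v3) [-++] → (0.0386118, 0.0298, 1.64)–(-1.205, 0.0298, 1.64)  len=1.2436
  (v5,v7,v1) [-+-] → (1.205, 0.0298, 1.64)–(0.0386118, 0.0298, 1.64)  len=1.1664
  (v6,v4,v2) [+-+] → (1.205, 0.0298, -1.64)–(-0.0386118, 0.0298, -1.64)  len=1.2436
  (v6,v5,v4) [+--] → (1.205, 0.0298, -0.0525505)–(1.205, 0.0298, -1.64)  len=1.5874
  (v7,v5,v6) [+-+] → (1.205, 0.0298, 1.64)–(1.205, 0.0298, -0.0525505)  len=1.6926

Chained into 1 loop(s):
  loop 1: 8 segments, perimeter = 11.3800
Total perimeter = 11.380

loops=1 perimeter=11.380


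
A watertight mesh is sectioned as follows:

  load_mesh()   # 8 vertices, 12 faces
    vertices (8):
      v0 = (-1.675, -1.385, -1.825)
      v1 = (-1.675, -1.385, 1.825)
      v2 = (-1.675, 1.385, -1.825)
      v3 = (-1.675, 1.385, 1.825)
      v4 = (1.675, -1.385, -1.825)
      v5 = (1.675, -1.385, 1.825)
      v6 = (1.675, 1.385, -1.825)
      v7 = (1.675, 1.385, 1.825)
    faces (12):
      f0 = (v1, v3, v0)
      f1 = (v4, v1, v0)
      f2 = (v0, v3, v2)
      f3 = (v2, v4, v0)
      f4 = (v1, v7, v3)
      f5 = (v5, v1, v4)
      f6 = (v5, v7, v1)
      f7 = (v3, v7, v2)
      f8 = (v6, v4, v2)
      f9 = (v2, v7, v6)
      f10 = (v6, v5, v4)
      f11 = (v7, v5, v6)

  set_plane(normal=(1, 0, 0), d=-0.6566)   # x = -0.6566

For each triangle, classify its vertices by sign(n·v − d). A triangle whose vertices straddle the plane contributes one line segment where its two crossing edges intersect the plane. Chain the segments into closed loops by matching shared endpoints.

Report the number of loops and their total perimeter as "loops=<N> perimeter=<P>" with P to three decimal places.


loops=1 perimeter=12.840

Straddling triangles (8 of 12):
  (v4,v1,v0) [+--] → (-0.6566, -1.385, 0.7154)–(-0.6566, -1.385, -1.825)  len=2.5404
  (v2,v4,v0) [-+-] → (-0.6566, 0.54292, -1.825)–(-0.6566, -1.385, -1.825)  len=1.9279
  (v1,v7,v3) [-+-] → (-0.6566, -0.54292, 1.825)–(-0.6566, 1.385, 1.825)  len=1.9279
  (v5,v1,v4) [+-+] → (-0.6566, -1.385, 1.825)–(-0.6566, -1.385, 0.7154)  len=1.1096
  (v5,v7,v1) [++-] → (-0.6566, -0.54292, 1.825)–(-0.6566, -1.385, 1.825)  len=0.8421
  (v3,v7,v2) [-+-] → (-0.6566, 1.385, 1.825)–(-0.6566, 1.385, -0.7154)  len=2.5404
  (v6,v4,v2) [++-] → (-0.6566, 0.54292, -1.825)–(-0.6566, 1.385, -1.825)  len=0.8421
  (v2,v7,v6) [-++] → (-0.6566, 1.385, -0.7154)–(-0.6566, 1.385, -1.825)  len=1.1096

Chained into 1 loop(s):
  loop 1: 8 segments, perimeter = 12.8400
Total perimeter = 12.840


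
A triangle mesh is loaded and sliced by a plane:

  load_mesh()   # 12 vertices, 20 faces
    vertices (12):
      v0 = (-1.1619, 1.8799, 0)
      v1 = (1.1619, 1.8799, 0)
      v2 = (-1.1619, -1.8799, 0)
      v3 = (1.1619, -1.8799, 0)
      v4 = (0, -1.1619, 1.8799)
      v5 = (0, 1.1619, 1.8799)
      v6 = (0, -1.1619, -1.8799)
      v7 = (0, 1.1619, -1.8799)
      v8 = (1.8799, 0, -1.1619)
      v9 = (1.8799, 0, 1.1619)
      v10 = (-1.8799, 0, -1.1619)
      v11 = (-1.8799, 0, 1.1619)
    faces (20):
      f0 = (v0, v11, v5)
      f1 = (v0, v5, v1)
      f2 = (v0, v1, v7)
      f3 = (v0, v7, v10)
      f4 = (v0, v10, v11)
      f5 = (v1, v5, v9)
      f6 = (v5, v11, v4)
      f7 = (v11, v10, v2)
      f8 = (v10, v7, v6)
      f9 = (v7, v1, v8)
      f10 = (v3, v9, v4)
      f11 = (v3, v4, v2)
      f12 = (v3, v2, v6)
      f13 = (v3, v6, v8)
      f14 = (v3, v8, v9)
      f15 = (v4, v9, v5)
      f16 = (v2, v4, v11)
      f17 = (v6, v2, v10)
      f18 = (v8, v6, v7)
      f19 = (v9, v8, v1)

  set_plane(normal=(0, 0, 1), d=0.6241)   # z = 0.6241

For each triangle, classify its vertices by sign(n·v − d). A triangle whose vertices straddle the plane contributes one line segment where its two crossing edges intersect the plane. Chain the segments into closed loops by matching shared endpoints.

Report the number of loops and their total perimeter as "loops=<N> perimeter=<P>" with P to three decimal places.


loops=1 perimeter=11.194

Straddling triangles (10 of 20):
  (v0,v11,v5) [-++] → (-1.54756, 0.870135, 0.6241)–(-0.776166, 1.64153, 0.6241)  len=1.0909
  (v0,v5,v1) [-+-] → (-0.776166, 1.64153, 0.6241)–(0.776166, 1.64153, 0.6241)  len=1.5523
  (v0,v10,v11) [--+] → (-1.8799, 0, 0.6241)–(-1.54756, 0.870135, 0.6241)  len=0.9314
  (v1,v5,v9) [-++] → (0.776166, 1.64153, 0.6241)–(1.54756, 0.870135, 0.6241)  len=1.0909
  (v11,v10,v2) [+--] → (-1.8799, 0, 0.6241)–(-1.54756, -0.870135, 0.6241)  len=0.9314
  (v3,v9,v4) [-++] → (1.54756, -0.870135, 0.6241)–(0.776166, -1.64153, 0.6241)  len=1.0909
  (v3,v4,v2) [-+-] → (0.776166, -1.64153, 0.6241)–(-0.776166, -1.64153, 0.6241)  len=1.5523
  (v3,v8,v9) [--+] → (1.8799, 0, 0.6241)–(1.54756, -0.870135, 0.6241)  len=0.9314
  (v2,v4,v11) [-++] → (-0.776166, -1.64153, 0.6241)–(-1.54756, -0.870135, 0.6241)  len=1.0909
  (v9,v8,v1) [+--] → (1.8799, 0, 0.6241)–(1.54756, 0.870135, 0.6241)  len=0.9314

Chained into 1 loop(s):
  loop 1: 10 segments, perimeter = 11.1941
Total perimeter = 11.194


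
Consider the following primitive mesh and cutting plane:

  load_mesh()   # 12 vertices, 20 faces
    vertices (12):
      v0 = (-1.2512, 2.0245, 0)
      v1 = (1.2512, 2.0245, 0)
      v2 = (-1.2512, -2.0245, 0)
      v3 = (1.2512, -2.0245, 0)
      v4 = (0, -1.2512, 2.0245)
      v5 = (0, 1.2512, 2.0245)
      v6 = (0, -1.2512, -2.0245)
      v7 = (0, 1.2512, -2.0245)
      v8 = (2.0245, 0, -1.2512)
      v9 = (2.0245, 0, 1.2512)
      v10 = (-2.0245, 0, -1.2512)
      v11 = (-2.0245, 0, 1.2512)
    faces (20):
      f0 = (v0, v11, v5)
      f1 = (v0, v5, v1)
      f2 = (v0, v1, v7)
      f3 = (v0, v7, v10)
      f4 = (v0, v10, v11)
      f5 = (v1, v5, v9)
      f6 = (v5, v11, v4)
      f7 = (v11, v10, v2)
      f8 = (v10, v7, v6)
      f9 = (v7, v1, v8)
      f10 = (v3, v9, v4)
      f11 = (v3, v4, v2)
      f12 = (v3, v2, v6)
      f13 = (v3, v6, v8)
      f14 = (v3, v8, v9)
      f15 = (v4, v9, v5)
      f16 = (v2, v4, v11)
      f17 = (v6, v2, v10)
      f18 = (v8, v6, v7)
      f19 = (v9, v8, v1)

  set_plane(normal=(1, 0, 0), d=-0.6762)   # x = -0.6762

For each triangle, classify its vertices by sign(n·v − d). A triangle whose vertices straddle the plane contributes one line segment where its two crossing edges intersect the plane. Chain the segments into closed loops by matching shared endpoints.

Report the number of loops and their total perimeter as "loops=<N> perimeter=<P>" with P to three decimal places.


Straddling triangles (10 of 20):
  (v0,v11,v5) [--+] → (-0.6762, 0.833289, 1.76621)–(-0.6762, 1.66912, 0.930377)  len=1.1820
  (v0,v5,v1) [-++] → (-0.6762, 1.66912, 0.930377)–(-0.6762, 2.0245, 0)  len=0.9959
  (v0,v1,v7) [-++] → (-0.6762, 2.0245, 0)–(-0.6762, 1.66912, -0.930377)  len=0.9959
  (v0,v7,v10) [-+-] → (-0.6762, 1.66912, -0.930377)–(-0.6762, 0.833289, -1.76621)  len=1.1820
  (v5,v11,v4) [+-+] → (-0.6762, 0.833289, 1.76621)–(-0.6762, -0.833289, 1.76621)  len=1.6666
  (v10,v7,v6) [-++] → (-0.6762, 0.833289, -1.76621)–(-0.6762, -0.833289, -1.76621)  len=1.6666
  (v3,v4,v2) [++-] → (-0.6762, -1.66912, 0.930377)–(-0.6762, -2.0245, 0)  len=0.9959
  (v3,v2,v6) [+-+] → (-0.6762, -2.0245, 0)–(-0.6762, -1.66912, -0.930377)  len=0.9959
  (v2,v4,v11) [-+-] → (-0.6762, -1.66912, 0.930377)–(-0.6762, -0.833289, 1.76621)  len=1.1820
  (v6,v2,v10) [+--] → (-0.6762, -1.66912, -0.930377)–(-0.6762, -0.833289, -1.76621)  len=1.1820

Chained into 1 loop(s):
  loop 1: 10 segments, perimeter = 12.0451
Total perimeter = 12.045

loops=1 perimeter=12.045


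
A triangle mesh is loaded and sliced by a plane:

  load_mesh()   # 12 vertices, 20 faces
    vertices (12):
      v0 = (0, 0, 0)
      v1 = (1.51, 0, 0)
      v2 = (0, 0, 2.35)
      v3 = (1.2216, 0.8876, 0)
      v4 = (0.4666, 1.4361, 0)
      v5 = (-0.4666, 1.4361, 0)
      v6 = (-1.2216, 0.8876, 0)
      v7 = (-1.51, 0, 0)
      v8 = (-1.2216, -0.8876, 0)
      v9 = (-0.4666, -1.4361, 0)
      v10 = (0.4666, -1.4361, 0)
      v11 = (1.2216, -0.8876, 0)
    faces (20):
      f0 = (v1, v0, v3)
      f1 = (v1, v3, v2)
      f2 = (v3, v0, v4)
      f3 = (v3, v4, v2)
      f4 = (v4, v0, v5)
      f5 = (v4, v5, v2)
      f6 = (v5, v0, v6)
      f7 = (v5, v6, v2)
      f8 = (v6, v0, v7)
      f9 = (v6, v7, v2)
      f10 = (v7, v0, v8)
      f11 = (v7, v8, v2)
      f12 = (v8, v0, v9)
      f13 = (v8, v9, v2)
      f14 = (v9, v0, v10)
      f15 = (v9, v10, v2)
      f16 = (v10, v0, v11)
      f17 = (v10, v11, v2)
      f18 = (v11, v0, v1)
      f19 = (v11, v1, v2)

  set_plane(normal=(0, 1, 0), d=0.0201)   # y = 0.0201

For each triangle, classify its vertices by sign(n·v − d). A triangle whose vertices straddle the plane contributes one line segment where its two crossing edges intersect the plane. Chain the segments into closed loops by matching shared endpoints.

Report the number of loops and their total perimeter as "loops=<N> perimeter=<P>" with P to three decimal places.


Straddling triangles (10 of 20):
  (v1,v0,v3) [--+] → (0.0276635, 0.0201, 0)–(1.50347, 0.0201, 0)  len=1.4758
  (v1,v3,v2) [-+-] → (1.50347, 0.0201, 0)–(0.0276635, 0.0201, 2.29678)  len=2.7301
  (v3,v0,v4) [+-+] → (0.0276635, 0.0201, 0)–(0.00653065, 0.0201, 0)  len=0.0211
  (v3,v4,v2) [++-] → (0.00653065, 0.0201, 2.31711)–(0.0276635, 0.0201, 2.29678)  len=0.0293
  (v4,v0,v5) [+-+] → (0.00653065, 0.0201, 0)–(-0.00653065, 0.0201, 0)  len=0.0131
  (v4,v5,v2) [++-] → (-0.00653065, 0.0201, 2.31711)–(0.00653065, 0.0201, 2.31711)  len=0.0131
  (v5,v0,v6) [+-+] → (-0.00653065, 0.0201, 0)–(-0.0276635, 0.0201, 0)  len=0.0211
  (v5,v6,v2) [++-] → (-0.0276635, 0.0201, 2.29678)–(-0.00653065, 0.0201, 2.31711)  len=0.0293
  (v6,v0,v7) [+--] → (-0.0276635, 0.0201, 0)–(-1.50347, 0.0201, 0)  len=1.4758
  (v6,v7,v2) [+--] → (-1.50347, 0.0201, 0)–(-0.0276635, 0.0201, 2.29678)  len=2.7301

Chained into 1 loop(s):
  loop 1: 10 segments, perimeter = 8.5388
Total perimeter = 8.539

loops=1 perimeter=8.539
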